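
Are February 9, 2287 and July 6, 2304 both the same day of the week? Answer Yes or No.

From Feb 9, 2287 to Jul 6, 2304 is 6356 days.
6356 mod 7 = 0, so they are the same weekday.
(Feb 9, 2287 is a Wednesday; Jul 6, 2304 is a Wednesday.)

Yes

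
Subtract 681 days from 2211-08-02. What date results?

September 20, 2209

−365 (one year) → Aug 2, 2210 (316 left).
−2 → Jul 31, 2210 (end of Jul, 31 days; 314 left).
−31 → Jun 30, 2210 (end of Jun, 30 days; 283 left).
−30 → May 31, 2210 (end of May, 31 days; 253 left).
−31 → Apr 30, 2210 (end of Apr, 30 days; 222 left).
−30 → Mar 31, 2210 (end of Mar, 31 days; 192 left).
−31 → Feb 28, 2210 (end of Feb, 28 days; 161 left).
−28 → Jan 31, 2210 (end of Jan, 31 days; 133 left).
−31 → Dec 31, 2209 (end of Dec, 31 days; 102 left).
−31 → Nov 30, 2209 (end of Nov, 30 days; 71 left).
−30 → Oct 31, 2209 (end of Oct, 31 days; 41 left).
−31 → Sep 30, 2209 (end of Sep, 30 days; 10 left).
−10 → Sep 20, 2209.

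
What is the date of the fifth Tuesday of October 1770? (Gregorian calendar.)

October 30, 1770

October 1, 1770 is a Monday.
The first Tuesday is therefore October 2 (1 days later).
The fifth Tuesday is 2 + 4×7 = October 30.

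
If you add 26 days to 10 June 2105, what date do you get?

Jun has 30 days: +21 → Jul 1, 2105 (5 left).
+5 → Jul 6, 2105.

July 6, 2105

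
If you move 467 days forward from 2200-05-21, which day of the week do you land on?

Monday

May 21, 2200 is a Wednesday.
467 mod 7 = 5, so 467 days after a Wednesday is Wednesday + 5 = Monday.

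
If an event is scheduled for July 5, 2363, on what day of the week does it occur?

Doomsday rule: the anchor day for the 2300s is Wednesday. For year 63: 63÷12 = 5 r 3, and 3÷4 = 0, so 5+3+0 = 8.
Wednesday + 8 ≡ Thursday — that's 2363's doomsday.
In July the doomsday date is Jul 11.
Jul 5 is 6 days before Jul 11; 6 mod 7 = 6, so Thursday − 6 = Friday.

Friday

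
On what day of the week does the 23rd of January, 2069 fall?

Doomsday rule: the anchor day for the 2000s is Tuesday. For year 69: 69÷12 = 5 r 9, and 9÷4 = 2, so 5+9+2 = 16.
Tuesday + 16 ≡ Thursday — that's 2069's doomsday.
In January the doomsday date is Jan 3 (2069 is not a leap year).
Jan 23 is 20 days after Jan 3; 20 mod 7 = 6, so Thursday + 6 = Wednesday.

Wednesday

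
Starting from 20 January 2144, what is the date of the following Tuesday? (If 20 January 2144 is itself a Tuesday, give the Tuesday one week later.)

January 21, 2144

Jan 20, 2144 is a Monday.
From Monday to the next Tuesday is 1 day.
Jan 20, 2144 + 1 = Jan 21, 2144.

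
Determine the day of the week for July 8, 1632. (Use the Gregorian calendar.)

Doomsday rule: the anchor day for the 1600s is Tuesday. For year 32: 32÷12 = 2 r 8, and 8÷4 = 2, so 2+8+2 = 12.
Tuesday + 12 ≡ Sunday — that's 1632's doomsday.
In July the doomsday date is Jul 11.
Jul 8 is 3 days before Jul 11; 3 mod 7 = 3, so Sunday − 3 = Thursday.

Thursday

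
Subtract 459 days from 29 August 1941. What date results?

−365 (one year) → Aug 29, 1940 (94 left).
−29 → Jul 31, 1940 (end of Jul, 31 days; 65 left).
−31 → Jun 30, 1940 (end of Jun, 30 days; 34 left).
−30 → May 31, 1940 (end of May, 31 days; 4 left).
−4 → May 27, 1940.

May 27, 1940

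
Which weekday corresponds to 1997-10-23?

Doomsday rule: the anchor day for the 1900s is Wednesday. For year 97: 97÷12 = 8 r 1, and 1÷4 = 0, so 8+1+0 = 9.
Wednesday + 9 ≡ Friday — that's 1997's doomsday.
In October the doomsday date is Oct 10.
Oct 23 is 13 days after Oct 10; 13 mod 7 = 6, so Friday + 6 = Thursday.

Thursday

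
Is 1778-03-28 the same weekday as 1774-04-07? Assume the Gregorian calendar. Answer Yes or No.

No

From Apr 7, 1774 to Mar 28, 1778 is 1451 days.
1451 mod 7 = 2, so they are different weekdays.
(Apr 7, 1774 is a Thursday; Mar 28, 1778 is a Saturday.)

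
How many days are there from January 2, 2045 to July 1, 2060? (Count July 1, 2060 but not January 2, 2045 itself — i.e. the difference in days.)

Jan 2, 2045 → Jan 2, 2046: 365 days.
Jan 2, 2046 → Jan 2, 2047: 365 days.
Jan 2, 2047 → Jan 2, 2048: 365 days.
Jan 2, 2048 → Jan 2, 2049: 366 days (Feb 29, 2048 is in that span).
Jan 2, 2049 → Jan 2, 2050: 365 days.
Jan 2, 2050 → Jan 2, 2051: 365 days.
Jan 2, 2051 → Jan 2, 2052: 365 days.
Jan 2, 2052 → Jan 2, 2053: 366 days (Feb 29, 2052 is in that span).
Jan 2, 2053 → Jan 2, 2054: 365 days.
Jan 2, 2054 → Jan 2, 2055: 365 days.
Jan 2, 2055 → Jan 2, 2056: 365 days.
Jan 2, 2056 → Jan 2, 2057: 366 days (Feb 29, 2056 is in that span).
Jan 2, 2057 → Jan 2, 2058: 365 days.
Jan 2, 2058 → Jan 2, 2059: 365 days.
Jan 2, 2059 → Jan 2, 2060: 365 days.
Jan 2, 2060 → Feb 2, 2060: 31 days (January has 31).
Feb 2, 2060 → Mar 2, 2060: 29 days (February has 29).
Mar 2, 2060 → Apr 2, 2060: 31 days (March has 31).
Apr 2, 2060 → May 2, 2060: 30 days (April has 30).
May 2, 2060 → Jun 2, 2060: 31 days (May has 31).
Jun 2, 2060 → Jul 1, 2060: 29 days.
Total: 5659 days.

5659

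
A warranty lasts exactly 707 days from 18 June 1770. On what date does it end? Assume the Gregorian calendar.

May 25, 1772

+365 (one year) → Jun 18, 1771 (342 left).
Jun has 30 days: +13 → Jul 1, 1771 (329 left).
Jul has 31 days: +31 → Aug 1, 1771 (298 left).
Aug has 31 days: +31 → Sep 1, 1771 (267 left).
Sep has 30 days: +30 → Oct 1, 1771 (237 left).
Oct has 31 days: +31 → Nov 1, 1771 (206 left).
Nov has 30 days: +30 → Dec 1, 1771 (176 left).
Dec has 31 days: +31 → Jan 1, 1772 (145 left).
Jan has 31 days: +31 → Feb 1, 1772 (114 left).
Feb has 29 days: +29 → Mar 1, 1772 (85 left).
Mar has 31 days: +31 → Apr 1, 1772 (54 left).
Apr has 30 days: +30 → May 1, 1772 (24 left).
+24 → May 25, 1772.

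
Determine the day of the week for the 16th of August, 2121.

Doomsday rule: the anchor day for the 2100s is Sunday. For year 21: 21÷12 = 1 r 9, and 9÷4 = 2, so 1+9+2 = 12.
Sunday + 12 ≡ Friday — that's 2121's doomsday.
In August the doomsday date is Aug 8.
Aug 16 is 8 days after Aug 8; 8 mod 7 = 1, so Friday + 1 = Saturday.

Saturday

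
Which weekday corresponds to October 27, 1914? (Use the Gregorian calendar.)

Tuesday

January 1, 1914 is a Thursday.
Jan 1, 1914 → Feb 1, 1914: 31 days (January has 31).
Feb 1, 1914 → Mar 1, 1914: 28 days (February has 28).
Mar 1, 1914 → Apr 1, 1914: 31 days (March has 31).
Apr 1, 1914 → May 1, 1914: 30 days (April has 30).
May 1, 1914 → Jun 1, 1914: 31 days (May has 31).
Jun 1, 1914 → Jul 1, 1914: 30 days (June has 30).
Jul 1, 1914 → Aug 1, 1914: 31 days (July has 31).
Aug 1, 1914 → Sep 1, 1914: 31 days (August has 31).
Sep 1, 1914 → Oct 1, 1914: 30 days (September has 30).
Oct 1, 1914 → Oct 27, 1914: 26 days.
Total: 299 days.
299 mod 7 = 5, so Thursday + 5 = Tuesday.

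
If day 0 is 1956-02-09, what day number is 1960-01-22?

Feb 9, 1956 → Feb 9, 1957: 366 days (Feb 29, 1956 is in that span).
Feb 9, 1957 → Feb 9, 1958: 365 days.
Feb 9, 1958 → Feb 9, 1959: 365 days.
Feb 9, 1959 → Mar 9, 1959: 28 days (February has 28).
Mar 9, 1959 → Apr 9, 1959: 31 days (March has 31).
Apr 9, 1959 → May 9, 1959: 30 days (April has 30).
May 9, 1959 → Jun 9, 1959: 31 days (May has 31).
Jun 9, 1959 → Jul 9, 1959: 30 days (June has 30).
Jul 9, 1959 → Aug 9, 1959: 31 days (July has 31).
Aug 9, 1959 → Sep 9, 1959: 31 days (August has 31).
Sep 9, 1959 → Oct 9, 1959: 30 days (September has 30).
Oct 9, 1959 → Nov 9, 1959: 31 days (October has 31).
Nov 9, 1959 → Dec 9, 1959: 30 days (November has 30).
Dec 9, 1959 → Jan 9, 1960: 31 days (December has 31).
Jan 9, 1960 → Jan 22, 1960: 13 days.
Total: 1443 days.

1443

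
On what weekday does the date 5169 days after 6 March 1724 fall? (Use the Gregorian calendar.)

Thursday

First find the weekday of Mar 6, 1724. Doomsday rule: the anchor day for the 1700s is Sunday. For year 24: 24÷12 = 2 r 0, and 0÷4 = 0, so 2+0+0 = 2.
Sunday + 2 ≡ Tuesday — that's 1724's doomsday.
In March the doomsday date is Mar 14.
Mar 6 is 8 days before Mar 14; 8 mod 7 = 1, so Tuesday − 1 = Monday.
5169 mod 7 = 3, so 5169 days after a Monday is Monday + 3 = Thursday.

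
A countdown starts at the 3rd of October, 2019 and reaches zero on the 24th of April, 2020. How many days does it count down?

Oct 3, 2019 → Nov 3, 2019: 31 days (October has 31).
Nov 3, 2019 → Dec 3, 2019: 30 days (November has 30).
Dec 3, 2019 → Jan 3, 2020: 31 days (December has 31).
Jan 3, 2020 → Feb 3, 2020: 31 days (January has 31).
Feb 3, 2020 → Mar 3, 2020: 29 days (February has 29).
Mar 3, 2020 → Apr 3, 2020: 31 days (March has 31).
Apr 3, 2020 → Apr 24, 2020: 21 days.
Total: 204 days.

204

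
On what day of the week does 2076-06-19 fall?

January 1, 2076 is a Wednesday.
Jan 1, 2076 → Feb 1, 2076: 31 days (January has 31).
Feb 1, 2076 → Mar 1, 2076: 29 days (February has 29).
Mar 1, 2076 → Apr 1, 2076: 31 days (March has 31).
Apr 1, 2076 → May 1, 2076: 30 days (April has 30).
May 1, 2076 → Jun 1, 2076: 31 days (May has 31).
Jun 1, 2076 → Jun 19, 2076: 18 days.
Total: 170 days.
170 mod 7 = 2, so Wednesday + 2 = Friday.

Friday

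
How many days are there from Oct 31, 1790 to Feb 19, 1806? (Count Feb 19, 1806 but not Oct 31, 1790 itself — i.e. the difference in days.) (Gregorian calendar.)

5589

Oct 31, 1790 → Oct 31, 1791: 365 days.
Oct 31, 1791 → Oct 31, 1792: 366 days (Feb 29, 1792 is in that span).
Oct 31, 1792 → Oct 31, 1793: 365 days.
Oct 31, 1793 → Oct 31, 1794: 365 days.
Oct 31, 1794 → Oct 31, 1795: 365 days.
Oct 31, 1795 → Oct 31, 1796: 366 days (Feb 29, 1796 is in that span).
Oct 31, 1796 → Oct 31, 1797: 365 days.
Oct 31, 1797 → Oct 31, 1798: 365 days.
Oct 31, 1798 → Oct 31, 1799: 365 days.
Oct 31, 1799 → Oct 31, 1800: 365 days.
Oct 31, 1800 → Oct 31, 1801: 365 days.
Oct 31, 1801 → Oct 31, 1802: 365 days.
Oct 31, 1802 → Oct 31, 1803: 365 days.
Oct 31, 1803 → Oct 31, 1804: 366 days (Feb 29, 1804 is in that span).
Oct 31, 1804 → Oct 31, 1805: 365 days.
Oct 31, 1805 → Nov 30, 1805: 30 days (October has 31).
Nov 30, 1805 → Dec 30, 1805: 30 days (November has 30).
Dec 30, 1805 → Jan 30, 1806: 31 days (December has 31).
Jan 30, 1806 → Feb 19, 1806: 20 days.
Total: 5589 days.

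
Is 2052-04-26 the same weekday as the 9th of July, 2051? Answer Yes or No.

From Jul 9, 2051 to Apr 26, 2052 is 292 days.
292 mod 7 = 5, so they are different weekdays.
(Jul 9, 2051 is a Sunday; Apr 26, 2052 is a Friday.)

No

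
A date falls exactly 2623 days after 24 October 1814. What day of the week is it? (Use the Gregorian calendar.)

Saturday

First find the weekday of Oct 24, 1814. Doomsday rule: the anchor day for the 1800s is Friday. For year 14: 14÷12 = 1 r 2, and 2÷4 = 0, so 1+2+0 = 3.
Friday + 3 ≡ Monday — that's 1814's doomsday.
In October the doomsday date is Oct 10.
Oct 24 is 14 days after Oct 10; 14 mod 7 = 0, so Monday + 0 = Monday.
2623 mod 7 = 5, so 2623 days after a Monday is Monday + 5 = Saturday.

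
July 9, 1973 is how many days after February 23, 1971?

Feb 23, 1971 → Feb 23, 1972: 365 days.
Feb 23, 1972 → Feb 23, 1973: 366 days (Feb 29, 1972 is in that span).
Feb 23, 1973 → Mar 23, 1973: 28 days (February has 28).
Mar 23, 1973 → Apr 23, 1973: 31 days (March has 31).
Apr 23, 1973 → May 23, 1973: 30 days (April has 30).
May 23, 1973 → Jun 23, 1973: 31 days (May has 31).
Jun 23, 1973 → Jul 9, 1973: 16 days.
Total: 867 days.

867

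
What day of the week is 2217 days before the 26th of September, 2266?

Friday

First find the weekday of Sep 26, 2266. Doomsday rule: the anchor day for the 2200s is Friday. For year 66: 66÷12 = 5 r 6, and 6÷4 = 1, so 5+6+1 = 12.
Friday + 12 ≡ Wednesday — that's 2266's doomsday.
In September the doomsday date is Sep 5.
Sep 26 is 21 days after Sep 5; 21 mod 7 = 0, so Wednesday + 0 = Wednesday.
2217 mod 7 = 5, so 2217 days before a Wednesday is Wednesday − 5 = Friday.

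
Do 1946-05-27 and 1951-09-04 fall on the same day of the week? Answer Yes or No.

No

From May 27, 1946 to Sep 4, 1951 is 1926 days.
1926 mod 7 = 1, so they are different weekdays.
(May 27, 1946 is a Monday; Sep 4, 1951 is a Tuesday.)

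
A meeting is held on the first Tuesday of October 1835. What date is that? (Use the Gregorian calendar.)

October 1, 1835 is a Thursday.
The first Tuesday is therefore October 6 (5 days later).

October 6, 1835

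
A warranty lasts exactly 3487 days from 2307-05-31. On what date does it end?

+366 (one year; includes Feb 29, 2308) → May 31, 2308 (3121 left).
+365 (one year) → May 31, 2309 (2756 left).
+365 (one year) → May 31, 2310 (2391 left).
+365 (one year) → May 31, 2311 (2026 left).
+366 (one year; includes Feb 29, 2312) → May 31, 2312 (1660 left).
+365 (one year) → May 31, 2313 (1295 left).
+365 (one year) → May 31, 2314 (930 left).
+365 (one year) → May 31, 2315 (565 left).
+366 (one year; includes Feb 29, 2316) → May 31, 2316 (199 left).
May has 31 days: +1 → Jun 1, 2316 (198 left).
Jun has 30 days: +30 → Jul 1, 2316 (168 left).
Jul has 31 days: +31 → Aug 1, 2316 (137 left).
Aug has 31 days: +31 → Sep 1, 2316 (106 left).
Sep has 30 days: +30 → Oct 1, 2316 (76 left).
Oct has 31 days: +31 → Nov 1, 2316 (45 left).
Nov has 30 days: +30 → Dec 1, 2316 (15 left).
+15 → Dec 16, 2316.

December 16, 2316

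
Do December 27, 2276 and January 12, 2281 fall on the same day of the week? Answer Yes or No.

Yes

From Dec 27, 2276 to Jan 12, 2281 is 1477 days.
1477 mod 7 = 0, so they are the same weekday.
(Dec 27, 2276 is a Wednesday; Jan 12, 2281 is a Wednesday.)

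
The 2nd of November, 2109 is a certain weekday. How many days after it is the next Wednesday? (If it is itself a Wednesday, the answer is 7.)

Nov 2, 2109 is a Saturday.
From Saturday to the next Wednesday is 4 days.

4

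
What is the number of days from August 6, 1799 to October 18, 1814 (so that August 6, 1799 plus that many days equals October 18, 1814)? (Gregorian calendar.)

Aug 6, 1799 → Aug 6, 1800: 365 days.
Aug 6, 1800 → Aug 6, 1801: 365 days.
Aug 6, 1801 → Aug 6, 1802: 365 days.
Aug 6, 1802 → Aug 6, 1803: 365 days.
Aug 6, 1803 → Aug 6, 1804: 366 days (Feb 29, 1804 is in that span).
Aug 6, 1804 → Aug 6, 1805: 365 days.
Aug 6, 1805 → Aug 6, 1806: 365 days.
Aug 6, 1806 → Aug 6, 1807: 365 days.
Aug 6, 1807 → Aug 6, 1808: 366 days (Feb 29, 1808 is in that span).
Aug 6, 1808 → Aug 6, 1809: 365 days.
Aug 6, 1809 → Aug 6, 1810: 365 days.
Aug 6, 1810 → Aug 6, 1811: 365 days.
Aug 6, 1811 → Aug 6, 1812: 366 days (Feb 29, 1812 is in that span).
Aug 6, 1812 → Aug 6, 1813: 365 days.
Aug 6, 1813 → Aug 6, 1814: 365 days.
Aug 6, 1814 → Sep 6, 1814: 31 days (August has 31).
Sep 6, 1814 → Oct 6, 1814: 30 days (September has 30).
Oct 6, 1814 → Oct 18, 1814: 12 days.
Total: 5551 days.

5551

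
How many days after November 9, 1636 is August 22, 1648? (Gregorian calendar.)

Nov 9, 1636 → Nov 9, 1637: 365 days.
Nov 9, 1637 → Nov 9, 1638: 365 days.
Nov 9, 1638 → Nov 9, 1639: 365 days.
Nov 9, 1639 → Nov 9, 1640: 366 days (Feb 29, 1640 is in that span).
Nov 9, 1640 → Nov 9, 1641: 365 days.
Nov 9, 1641 → Nov 9, 1642: 365 days.
Nov 9, 1642 → Nov 9, 1643: 365 days.
Nov 9, 1643 → Nov 9, 1644: 366 days (Feb 29, 1644 is in that span).
Nov 9, 1644 → Nov 9, 1645: 365 days.
Nov 9, 1645 → Nov 9, 1646: 365 days.
Nov 9, 1646 → Nov 9, 1647: 365 days.
Nov 9, 1647 → Dec 9, 1647: 30 days (November has 30).
Dec 9, 1647 → Jan 9, 1648: 31 days (December has 31).
Jan 9, 1648 → Feb 9, 1648: 31 days (January has 31).
Feb 9, 1648 → Mar 9, 1648: 29 days (February has 29).
Mar 9, 1648 → Apr 9, 1648: 31 days (March has 31).
Apr 9, 1648 → May 9, 1648: 30 days (April has 30).
May 9, 1648 → Jun 9, 1648: 31 days (May has 31).
Jun 9, 1648 → Jul 9, 1648: 30 days (June has 30).
Jul 9, 1648 → Aug 9, 1648: 31 days (July has 31).
Aug 9, 1648 → Aug 22, 1648: 13 days.
Total: 4304 days.

4304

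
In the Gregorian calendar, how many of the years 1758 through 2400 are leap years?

Multiples of 4 in [1758,2400]: 161.
Of those, multiples of 100: 7 (not leap unless ÷400).
Multiples of 400: 2.
Leap years = 161 − 7 + 2 = 156.

156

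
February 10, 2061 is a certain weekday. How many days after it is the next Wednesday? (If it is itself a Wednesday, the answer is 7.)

6

Feb 10, 2061 is a Thursday.
From Thursday to the next Wednesday is 6 days.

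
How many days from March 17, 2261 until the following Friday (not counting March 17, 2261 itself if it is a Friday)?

5

Mar 17, 2261 is a Sunday.
From Sunday to the next Friday is 5 days.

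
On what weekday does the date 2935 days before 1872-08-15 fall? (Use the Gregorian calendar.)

Tuesday

Aug 15, 1872 is a Thursday.
2935 mod 7 = 2, so 2935 days before a Thursday is Thursday − 2 = Tuesday.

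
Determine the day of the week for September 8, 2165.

Sunday

Doomsday rule: the anchor day for the 2100s is Sunday. For year 65: 65÷12 = 5 r 5, and 5÷4 = 1, so 5+5+1 = 11.
Sunday + 11 ≡ Thursday — that's 2165's doomsday.
In September the doomsday date is Sep 5.
Sep 8 is 3 days after Sep 5; 3 mod 7 = 3, so Thursday + 3 = Sunday.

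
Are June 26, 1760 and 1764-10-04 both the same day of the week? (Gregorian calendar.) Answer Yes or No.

From Jun 26, 1760 to Oct 4, 1764 is 1561 days.
1561 mod 7 = 0, so they are the same weekday.
(Jun 26, 1760 is a Thursday; Oct 4, 1764 is a Thursday.)

Yes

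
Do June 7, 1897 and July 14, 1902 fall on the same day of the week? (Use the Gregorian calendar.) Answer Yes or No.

From Jun 7, 1897 to Jul 14, 1902 is 1862 days.
1862 mod 7 = 0, so they are the same weekday.
(Jun 7, 1897 is a Monday; Jul 14, 1902 is a Monday.)

Yes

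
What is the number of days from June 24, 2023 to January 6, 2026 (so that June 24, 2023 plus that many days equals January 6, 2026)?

927

Jun 24, 2023 → Jun 24, 2024: 366 days (Feb 29, 2024 is in that span).
Jun 24, 2024 → Jun 24, 2025: 365 days.
Jun 24, 2025 → Jul 24, 2025: 30 days (June has 30).
Jul 24, 2025 → Aug 24, 2025: 31 days (July has 31).
Aug 24, 2025 → Sep 24, 2025: 31 days (August has 31).
Sep 24, 2025 → Oct 24, 2025: 30 days (September has 30).
Oct 24, 2025 → Nov 24, 2025: 31 days (October has 31).
Nov 24, 2025 → Dec 24, 2025: 30 days (November has 30).
Dec 24, 2025 → Jan 6, 2026: 13 days.
Total: 927 days.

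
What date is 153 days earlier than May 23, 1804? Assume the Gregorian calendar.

−23 → Apr 30, 1804 (end of Apr, 30 days; 130 left).
−30 → Mar 31, 1804 (end of Mar, 31 days; 100 left).
−31 → Feb 29, 1804 (end of Feb, 29 days; 69 left).
−29 → Jan 31, 1804 (end of Jan, 31 days; 40 left).
−31 → Dec 31, 1803 (end of Dec, 31 days; 9 left).
−9 → Dec 22, 1803.

December 22, 1803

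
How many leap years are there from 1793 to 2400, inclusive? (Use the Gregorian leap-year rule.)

147

Multiples of 4 in [1793,2400]: 152.
Of those, multiples of 100: 7 (not leap unless ÷400).
Multiples of 400: 2.
Leap years = 152 − 7 + 2 = 147.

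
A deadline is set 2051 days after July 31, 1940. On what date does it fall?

March 13, 1946

+365 (one year) → Jul 31, 1941 (1686 left).
+365 (one year) → Jul 31, 1942 (1321 left).
+365 (one year) → Jul 31, 1943 (956 left).
+366 (one year; includes Feb 29, 1944) → Jul 31, 1944 (590 left).
+365 (one year) → Jul 31, 1945 (225 left).
Jul has 31 days: +1 → Aug 1, 1945 (224 left).
Aug has 31 days: +31 → Sep 1, 1945 (193 left).
Sep has 30 days: +30 → Oct 1, 1945 (163 left).
Oct has 31 days: +31 → Nov 1, 1945 (132 left).
Nov has 30 days: +30 → Dec 1, 1945 (102 left).
Dec has 31 days: +31 → Jan 1, 1946 (71 left).
Jan has 31 days: +31 → Feb 1, 1946 (40 left).
Feb has 28 days: +28 → Mar 1, 1946 (12 left).
+12 → Mar 13, 1946.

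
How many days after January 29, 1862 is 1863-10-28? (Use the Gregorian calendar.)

Jan 29, 1862 → Jan 29, 1863: 365 days.
Jan 29, 1863 → Feb 28, 1863: 30 days (January has 31).
Feb 28, 1863 → Mar 28, 1863: 28 days (February has 28).
Mar 28, 1863 → Apr 28, 1863: 31 days (March has 31).
Apr 28, 1863 → May 28, 1863: 30 days (April has 30).
May 28, 1863 → Jun 28, 1863: 31 days (May has 31).
Jun 28, 1863 → Jul 28, 1863: 30 days (June has 30).
Jul 28, 1863 → Aug 28, 1863: 31 days (July has 31).
Aug 28, 1863 → Sep 28, 1863: 31 days (August has 31).
Sep 28, 1863 → Oct 28, 1863: 30 days.
Total: 637 days.

637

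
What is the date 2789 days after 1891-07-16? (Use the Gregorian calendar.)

March 5, 1899

+366 (one year; includes Feb 29, 1892) → Jul 16, 1892 (2423 left).
+365 (one year) → Jul 16, 1893 (2058 left).
+365 (one year) → Jul 16, 1894 (1693 left).
+365 (one year) → Jul 16, 1895 (1328 left).
+366 (one year; includes Feb 29, 1896) → Jul 16, 1896 (962 left).
+365 (one year) → Jul 16, 1897 (597 left).
+365 (one year) → Jul 16, 1898 (232 left).
Jul has 31 days: +16 → Aug 1, 1898 (216 left).
Aug has 31 days: +31 → Sep 1, 1898 (185 left).
Sep has 30 days: +30 → Oct 1, 1898 (155 left).
Oct has 31 days: +31 → Nov 1, 1898 (124 left).
Nov has 30 days: +30 → Dec 1, 1898 (94 left).
Dec has 31 days: +31 → Jan 1, 1899 (63 left).
Jan has 31 days: +31 → Feb 1, 1899 (32 left).
Feb has 28 days: +28 → Mar 1, 1899 (4 left).
+4 → Mar 5, 1899.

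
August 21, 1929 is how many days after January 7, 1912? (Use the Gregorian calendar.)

6436

Jan 7, 1912 → Jan 7, 1913: 366 days (Feb 29, 1912 is in that span).
Jan 7, 1913 → Jan 7, 1914: 365 days.
Jan 7, 1914 → Jan 7, 1915: 365 days.
Jan 7, 1915 → Jan 7, 1916: 365 days.
Jan 7, 1916 → Jan 7, 1917: 366 days (Feb 29, 1916 is in that span).
Jan 7, 1917 → Jan 7, 1918: 365 days.
Jan 7, 1918 → Jan 7, 1919: 365 days.
Jan 7, 1919 → Jan 7, 1920: 365 days.
Jan 7, 1920 → Jan 7, 1921: 366 days (Feb 29, 1920 is in that span).
Jan 7, 1921 → Jan 7, 1922: 365 days.
Jan 7, 1922 → Jan 7, 1923: 365 days.
Jan 7, 1923 → Jan 7, 1924: 365 days.
Jan 7, 1924 → Jan 7, 1925: 366 days (Feb 29, 1924 is in that span).
Jan 7, 1925 → Jan 7, 1926: 365 days.
Jan 7, 1926 → Jan 7, 1927: 365 days.
Jan 7, 1927 → Jan 7, 1928: 365 days.
Jan 7, 1928 → Jan 7, 1929: 366 days (Feb 29, 1928 is in that span).
Jan 7, 1929 → Feb 7, 1929: 31 days (January has 31).
Feb 7, 1929 → Mar 7, 1929: 28 days (February has 28).
Mar 7, 1929 → Apr 7, 1929: 31 days (March has 31).
Apr 7, 1929 → May 7, 1929: 30 days (April has 30).
May 7, 1929 → Jun 7, 1929: 31 days (May has 31).
Jun 7, 1929 → Jul 7, 1929: 30 days (June has 30).
Jul 7, 1929 → Aug 7, 1929: 31 days (July has 31).
Aug 7, 1929 → Aug 21, 1929: 14 days.
Total: 6436 days.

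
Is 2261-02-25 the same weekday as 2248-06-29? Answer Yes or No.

From Jun 29, 2248 to Feb 25, 2261 is 4624 days.
4624 mod 7 = 4, so they are different weekdays.
(Jun 29, 2248 is a Thursday; Feb 25, 2261 is a Monday.)

No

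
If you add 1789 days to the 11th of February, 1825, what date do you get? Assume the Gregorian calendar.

+365 (one year) → Feb 11, 1826 (1424 left).
+365 (one year) → Feb 11, 1827 (1059 left).
+365 (one year) → Feb 11, 1828 (694 left).
+366 (one year; includes Feb 29, 1828) → Feb 11, 1829 (328 left).
Feb has 28 days: +18 → Mar 1, 1829 (310 left).
Mar has 31 days: +31 → Apr 1, 1829 (279 left).
Apr has 30 days: +30 → May 1, 1829 (249 left).
May has 31 days: +31 → Jun 1, 1829 (218 left).
Jun has 30 days: +30 → Jul 1, 1829 (188 left).
Jul has 31 days: +31 → Aug 1, 1829 (157 left).
Aug has 31 days: +31 → Sep 1, 1829 (126 left).
Sep has 30 days: +30 → Oct 1, 1829 (96 left).
Oct has 31 days: +31 → Nov 1, 1829 (65 left).
Nov has 30 days: +30 → Dec 1, 1829 (35 left).
Dec has 31 days: +31 → Jan 1, 1830 (4 left).
+4 → Jan 5, 1830.

January 5, 1830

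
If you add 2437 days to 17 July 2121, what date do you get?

March 19, 2128

+365 (one year) → Jul 17, 2122 (2072 left).
+365 (one year) → Jul 17, 2123 (1707 left).
+366 (one year; includes Feb 29, 2124) → Jul 17, 2124 (1341 left).
+365 (one year) → Jul 17, 2125 (976 left).
+365 (one year) → Jul 17, 2126 (611 left).
+365 (one year) → Jul 17, 2127 (246 left).
Jul has 31 days: +15 → Aug 1, 2127 (231 left).
Aug has 31 days: +31 → Sep 1, 2127 (200 left).
Sep has 30 days: +30 → Oct 1, 2127 (170 left).
Oct has 31 days: +31 → Nov 1, 2127 (139 left).
Nov has 30 days: +30 → Dec 1, 2127 (109 left).
Dec has 31 days: +31 → Jan 1, 2128 (78 left).
Jan has 31 days: +31 → Feb 1, 2128 (47 left).
Feb has 29 days: +29 → Mar 1, 2128 (18 left).
+18 → Mar 19, 2128.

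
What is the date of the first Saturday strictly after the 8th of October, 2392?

October 10, 2392

Oct 8, 2392 is a Thursday.
From Thursday to the next Saturday is 2 days.
Oct 8, 2392 + 2 = Oct 10, 2392.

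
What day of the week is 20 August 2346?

Tuesday

Doomsday rule: the anchor day for the 2300s is Wednesday. For year 46: 46÷12 = 3 r 10, and 10÷4 = 2, so 3+10+2 = 15.
Wednesday + 15 ≡ Thursday — that's 2346's doomsday.
In August the doomsday date is Aug 8.
Aug 20 is 12 days after Aug 8; 12 mod 7 = 5, so Thursday + 5 = Tuesday.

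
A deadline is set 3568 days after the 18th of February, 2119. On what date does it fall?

November 25, 2128

+365 (one year) → Feb 18, 2120 (3203 left).
+366 (one year; includes Feb 29, 2120) → Feb 18, 2121 (2837 left).
+365 (one year) → Feb 18, 2122 (2472 left).
+365 (one year) → Feb 18, 2123 (2107 left).
+365 (one year) → Feb 18, 2124 (1742 left).
+366 (one year; includes Feb 29, 2124) → Feb 18, 2125 (1376 left).
+365 (one year) → Feb 18, 2126 (1011 left).
+365 (one year) → Feb 18, 2127 (646 left).
+365 (one year) → Feb 18, 2128 (281 left).
Feb has 29 days: +12 → Mar 1, 2128 (269 left).
Mar has 31 days: +31 → Apr 1, 2128 (238 left).
Apr has 30 days: +30 → May 1, 2128 (208 left).
May has 31 days: +31 → Jun 1, 2128 (177 left).
Jun has 30 days: +30 → Jul 1, 2128 (147 left).
Jul has 31 days: +31 → Aug 1, 2128 (116 left).
Aug has 31 days: +31 → Sep 1, 2128 (85 left).
Sep has 30 days: +30 → Oct 1, 2128 (55 left).
Oct has 31 days: +31 → Nov 1, 2128 (24 left).
+24 → Nov 25, 2128.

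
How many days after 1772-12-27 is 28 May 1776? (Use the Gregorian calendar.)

Dec 27, 1772 → Dec 27, 1773: 365 days.
Dec 27, 1773 → Dec 27, 1774: 365 days.
Dec 27, 1774 → Dec 27, 1775: 365 days.
Dec 27, 1775 → Jan 27, 1776: 31 days (December has 31).
Jan 27, 1776 → Feb 27, 1776: 31 days (January has 31).
Feb 27, 1776 → Mar 27, 1776: 29 days (February has 29).
Mar 27, 1776 → Apr 27, 1776: 31 days (March has 31).
Apr 27, 1776 → May 27, 1776: 30 days (April has 30).
May 27, 1776 → May 28, 1776: 1 days.
Total: 1248 days.

1248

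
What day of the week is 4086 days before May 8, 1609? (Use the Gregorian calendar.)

Sunday

May 8, 1609 is a Friday.
4086 mod 7 = 5, so 4086 days before a Friday is Friday − 5 = Sunday.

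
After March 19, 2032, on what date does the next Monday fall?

Mar 19, 2032 is a Friday.
From Friday to the next Monday is 3 days.
Mar 19, 2032 + 3 = Mar 22, 2032.

March 22, 2032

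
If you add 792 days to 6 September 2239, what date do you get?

November 6, 2241

+366 (one year; includes Feb 29, 2240) → Sep 6, 2240 (426 left).
+365 (one year) → Sep 6, 2241 (61 left).
Sep has 30 days: +25 → Oct 1, 2241 (36 left).
Oct has 31 days: +31 → Nov 1, 2241 (5 left).
+5 → Nov 6, 2241.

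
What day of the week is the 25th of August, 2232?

Saturday

Doomsday rule: the anchor day for the 2200s is Friday. For year 32: 32÷12 = 2 r 8, and 8÷4 = 2, so 2+8+2 = 12.
Friday + 12 ≡ Wednesday — that's 2232's doomsday.
In August the doomsday date is Aug 8.
Aug 25 is 17 days after Aug 8; 17 mod 7 = 3, so Wednesday + 3 = Saturday.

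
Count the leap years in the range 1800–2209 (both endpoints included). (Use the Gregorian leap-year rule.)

99

Multiples of 4 in [1800,2209]: 103.
Of those, multiples of 100: 5 (not leap unless ÷400).
Multiples of 400: 1.
Leap years = 103 − 5 + 1 = 99.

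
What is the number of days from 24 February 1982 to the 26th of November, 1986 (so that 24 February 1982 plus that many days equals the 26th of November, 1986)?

1736

Feb 24, 1982 → Feb 24, 1983: 365 days.
Feb 24, 1983 → Feb 24, 1984: 365 days.
Feb 24, 1984 → Feb 24, 1985: 366 days (Feb 29, 1984 is in that span).
Feb 24, 1985 → Feb 24, 1986: 365 days.
Feb 24, 1986 → Mar 24, 1986: 28 days (February has 28).
Mar 24, 1986 → Apr 24, 1986: 31 days (March has 31).
Apr 24, 1986 → May 24, 1986: 30 days (April has 30).
May 24, 1986 → Jun 24, 1986: 31 days (May has 31).
Jun 24, 1986 → Jul 24, 1986: 30 days (June has 30).
Jul 24, 1986 → Aug 24, 1986: 31 days (July has 31).
Aug 24, 1986 → Sep 24, 1986: 31 days (August has 31).
Sep 24, 1986 → Oct 24, 1986: 30 days (September has 30).
Oct 24, 1986 → Nov 24, 1986: 31 days (October has 31).
Nov 24, 1986 → Nov 26, 1986: 2 days.
Total: 1736 days.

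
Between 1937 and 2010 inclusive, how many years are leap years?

Multiples of 4 in [1937,2010]: 18.
Of those, multiples of 100: 1 (not leap unless ÷400).
Multiples of 400: 1.
Leap years = 18 − 1 + 1 = 18.

18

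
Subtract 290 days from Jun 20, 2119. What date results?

September 3, 2118

−20 → May 31, 2119 (end of May, 31 days; 270 left).
−31 → Apr 30, 2119 (end of Apr, 30 days; 239 left).
−30 → Mar 31, 2119 (end of Mar, 31 days; 209 left).
−31 → Feb 28, 2119 (end of Feb, 28 days; 178 left).
−28 → Jan 31, 2119 (end of Jan, 31 days; 150 left).
−31 → Dec 31, 2118 (end of Dec, 31 days; 119 left).
−31 → Nov 30, 2118 (end of Nov, 30 days; 88 left).
−30 → Oct 31, 2118 (end of Oct, 31 days; 58 left).
−31 → Sep 30, 2118 (end of Sep, 30 days; 27 left).
−27 → Sep 3, 2118.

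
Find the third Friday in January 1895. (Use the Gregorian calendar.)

January 1, 1895 is a Tuesday.
The first Friday is therefore January 4 (3 days later).
The third Friday is 4 + 2×7 = January 18.

January 18, 1895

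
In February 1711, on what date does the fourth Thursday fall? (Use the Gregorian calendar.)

February 1, 1711 is a Sunday.
The first Thursday is therefore February 5 (4 days later).
The fourth Thursday is 5 + 3×7 = February 26.

February 26, 1711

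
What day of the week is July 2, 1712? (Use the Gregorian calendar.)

Saturday

Doomsday rule: the anchor day for the 1700s is Sunday. For year 12: 12÷12 = 1 r 0, and 0÷4 = 0, so 1+0+0 = 1.
Sunday + 1 ≡ Monday — that's 1712's doomsday.
In July the doomsday date is Jul 11.
Jul 2 is 9 days before Jul 11; 9 mod 7 = 2, so Monday − 2 = Saturday.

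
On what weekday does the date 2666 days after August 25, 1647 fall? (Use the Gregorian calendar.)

Saturday

First find the weekday of Aug 25, 1647. Doomsday rule: the anchor day for the 1600s is Tuesday. For year 47: 47÷12 = 3 r 11, and 11÷4 = 2, so 3+11+2 = 16.
Tuesday + 16 ≡ Thursday — that's 1647's doomsday.
In August the doomsday date is Aug 8.
Aug 25 is 17 days after Aug 8; 17 mod 7 = 3, so Thursday + 3 = Sunday.
2666 mod 7 = 6, so 2666 days after a Sunday is Sunday + 6 = Saturday.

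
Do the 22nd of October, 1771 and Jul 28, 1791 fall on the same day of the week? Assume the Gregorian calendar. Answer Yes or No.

No

From Oct 22, 1771 to Jul 28, 1791 is 7219 days.
7219 mod 7 = 2, so they are different weekdays.
(Oct 22, 1771 is a Tuesday; Jul 28, 1791 is a Thursday.)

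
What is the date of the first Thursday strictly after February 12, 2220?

February 17, 2220

Feb 12, 2220 is a Saturday.
From Saturday to the next Thursday is 5 days.
Feb 12, 2220 + 5 = Feb 17, 2220.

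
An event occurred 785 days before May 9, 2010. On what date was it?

−365 (one year) → May 9, 2009 (420 left).
−365 (one year) → May 9, 2008 (55 left).
−9 → Apr 30, 2008 (end of Apr, 30 days; 46 left).
−30 → Mar 31, 2008 (end of Mar, 31 days; 16 left).
−16 → Mar 15, 2008.

March 15, 2008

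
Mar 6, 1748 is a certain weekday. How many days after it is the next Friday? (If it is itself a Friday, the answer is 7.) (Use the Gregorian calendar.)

Mar 6, 1748 is a Wednesday.
From Wednesday to the next Friday is 2 days.

2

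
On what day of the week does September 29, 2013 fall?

January 1, 2013 is a Tuesday.
Jan 1, 2013 → Feb 1, 2013: 31 days (January has 31).
Feb 1, 2013 → Mar 1, 2013: 28 days (February has 28).
Mar 1, 2013 → Apr 1, 2013: 31 days (March has 31).
Apr 1, 2013 → May 1, 2013: 30 days (April has 30).
May 1, 2013 → Jun 1, 2013: 31 days (May has 31).
Jun 1, 2013 → Jul 1, 2013: 30 days (June has 30).
Jul 1, 2013 → Aug 1, 2013: 31 days (July has 31).
Aug 1, 2013 → Sep 1, 2013: 31 days (August has 31).
Sep 1, 2013 → Sep 29, 2013: 28 days.
Total: 271 days.
271 mod 7 = 5, so Tuesday + 5 = Sunday.

Sunday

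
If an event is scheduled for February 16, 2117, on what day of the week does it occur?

Tuesday

Doomsday rule: the anchor day for the 2100s is Sunday. For year 17: 17÷12 = 1 r 5, and 5÷4 = 1, so 1+5+1 = 7.
Sunday + 7 ≡ Sunday — that's 2117's doomsday.
In February the doomsday date is Feb 28 (2117 is not a leap year).
Feb 16 is 12 days before Feb 28; 12 mod 7 = 5, so Sunday − 5 = Tuesday.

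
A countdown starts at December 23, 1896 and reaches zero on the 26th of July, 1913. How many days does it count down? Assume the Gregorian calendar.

6058

Dec 23, 1896 → Dec 23, 1897: 365 days.
Dec 23, 1897 → Dec 23, 1898: 365 days.
Dec 23, 1898 → Dec 23, 1899: 365 days.
Dec 23, 1899 → Dec 23, 1900: 365 days.
Dec 23, 1900 → Dec 23, 1901: 365 days.
Dec 23, 1901 → Dec 23, 1902: 365 days.
Dec 23, 1902 → Dec 23, 1903: 365 days.
Dec 23, 1903 → Dec 23, 1904: 366 days (Feb 29, 1904 is in that span).
Dec 23, 1904 → Dec 23, 1905: 365 days.
Dec 23, 1905 → Dec 23, 1906: 365 days.
Dec 23, 1906 → Dec 23, 1907: 365 days.
Dec 23, 1907 → Dec 23, 1908: 366 days (Feb 29, 1908 is in that span).
Dec 23, 1908 → Dec 23, 1909: 365 days.
Dec 23, 1909 → Dec 23, 1910: 365 days.
Dec 23, 1910 → Dec 23, 1911: 365 days.
Dec 23, 1911 → Dec 23, 1912: 366 days (Feb 29, 1912 is in that span).
Dec 23, 1912 → Jan 23, 1913: 31 days (December has 31).
Jan 23, 1913 → Feb 23, 1913: 31 days (January has 31).
Feb 23, 1913 → Mar 23, 1913: 28 days (February has 28).
Mar 23, 1913 → Apr 23, 1913: 31 days (March has 31).
Apr 23, 1913 → May 23, 1913: 30 days (April has 30).
May 23, 1913 → Jun 23, 1913: 31 days (May has 31).
Jun 23, 1913 → Jul 23, 1913: 30 days (June has 30).
Jul 23, 1913 → Jul 26, 1913: 3 days.
Total: 6058 days.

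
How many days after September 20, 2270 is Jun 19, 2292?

7943

Sep 20, 2270 → Sep 20, 2271: 365 days.
Sep 20, 2271 → Sep 20, 2272: 366 days (Feb 29, 2272 is in that span).
Sep 20, 2272 → Sep 20, 2273: 365 days.
Sep 20, 2273 → Sep 20, 2274: 365 days.
Sep 20, 2274 → Sep 20, 2275: 365 days.
Sep 20, 2275 → Sep 20, 2276: 366 days (Feb 29, 2276 is in that span).
Sep 20, 2276 → Sep 20, 2277: 365 days.
Sep 20, 2277 → Sep 20, 2278: 365 days.
Sep 20, 2278 → Sep 20, 2279: 365 days.
Sep 20, 2279 → Sep 20, 2280: 366 days (Feb 29, 2280 is in that span).
Sep 20, 2280 → Sep 20, 2281: 365 days.
Sep 20, 2281 → Sep 20, 2282: 365 days.
Sep 20, 2282 → Sep 20, 2283: 365 days.
Sep 20, 2283 → Sep 20, 2284: 366 days (Feb 29, 2284 is in that span).
Sep 20, 2284 → Sep 20, 2285: 365 days.
Sep 20, 2285 → Sep 20, 2286: 365 days.
Sep 20, 2286 → Sep 20, 2287: 365 days.
Sep 20, 2287 → Sep 20, 2288: 366 days (Feb 29, 2288 is in that span).
Sep 20, 2288 → Sep 20, 2289: 365 days.
Sep 20, 2289 → Sep 20, 2290: 365 days.
Sep 20, 2290 → Sep 20, 2291: 365 days.
Sep 20, 2291 → Oct 20, 2291: 30 days (September has 30).
Oct 20, 2291 → Nov 20, 2291: 31 days (October has 31).
Nov 20, 2291 → Dec 20, 2291: 30 days (November has 30).
Dec 20, 2291 → Jan 20, 2292: 31 days (December has 31).
Jan 20, 2292 → Feb 20, 2292: 31 days (January has 31).
Feb 20, 2292 → Mar 20, 2292: 29 days (February has 29).
Mar 20, 2292 → Apr 20, 2292: 31 days (March has 31).
Apr 20, 2292 → May 20, 2292: 30 days (April has 30).
May 20, 2292 → Jun 19, 2292: 30 days.
Total: 7943 days.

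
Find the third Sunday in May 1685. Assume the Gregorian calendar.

May 20, 1685

May 1, 1685 is a Tuesday.
The first Sunday is therefore May 6 (5 days later).
The third Sunday is 6 + 2×7 = May 20.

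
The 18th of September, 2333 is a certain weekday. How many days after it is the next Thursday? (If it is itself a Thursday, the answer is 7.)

Sep 18, 2333 is a Monday.
From Monday to the next Thursday is 3 days.

3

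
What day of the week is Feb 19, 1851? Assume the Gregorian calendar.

Wednesday

January 1, 1851 is a Wednesday.
Jan 1, 1851 → Feb 1, 1851: 31 days (January has 31).
Feb 1, 1851 → Feb 19, 1851: 18 days.
Total: 49 days.
49 mod 7 = 0, so Wednesday + 0 = Wednesday.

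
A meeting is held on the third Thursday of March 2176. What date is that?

March 1, 2176 is a Friday.
The first Thursday is therefore March 7 (6 days later).
The third Thursday is 7 + 2×7 = March 21.

March 21, 2176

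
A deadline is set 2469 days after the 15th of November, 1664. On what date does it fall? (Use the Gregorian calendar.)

+365 (one year) → Nov 15, 1665 (2104 left).
+365 (one year) → Nov 15, 1666 (1739 left).
+365 (one year) → Nov 15, 1667 (1374 left).
+366 (one year; includes Feb 29, 1668) → Nov 15, 1668 (1008 left).
+365 (one year) → Nov 15, 1669 (643 left).
+365 (one year) → Nov 15, 1670 (278 left).
Nov has 30 days: +16 → Dec 1, 1670 (262 left).
Dec has 31 days: +31 → Jan 1, 1671 (231 left).
Jan has 31 days: +31 → Feb 1, 1671 (200 left).
Feb has 28 days: +28 → Mar 1, 1671 (172 left).
Mar has 31 days: +31 → Apr 1, 1671 (141 left).
Apr has 30 days: +30 → May 1, 1671 (111 left).
May has 31 days: +31 → Jun 1, 1671 (80 left).
Jun has 30 days: +30 → Jul 1, 1671 (50 left).
Jul has 31 days: +31 → Aug 1, 1671 (19 left).
+19 → Aug 20, 1671.

August 20, 1671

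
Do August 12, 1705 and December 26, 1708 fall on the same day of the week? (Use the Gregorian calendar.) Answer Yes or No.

Yes

From Aug 12, 1705 to Dec 26, 1708 is 1232 days.
1232 mod 7 = 0, so they are the same weekday.
(Aug 12, 1705 is a Wednesday; Dec 26, 1708 is a Wednesday.)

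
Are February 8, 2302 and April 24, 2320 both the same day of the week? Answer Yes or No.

Yes

From Feb 8, 2302 to Apr 24, 2320 is 6650 days.
6650 mod 7 = 0, so they are the same weekday.
(Feb 8, 2302 is a Saturday; Apr 24, 2320 is a Saturday.)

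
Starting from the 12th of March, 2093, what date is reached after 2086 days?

November 27, 2098

+365 (one year) → Mar 12, 2094 (1721 left).
+365 (one year) → Mar 12, 2095 (1356 left).
+366 (one year; includes Feb 29, 2096) → Mar 12, 2096 (990 left).
+365 (one year) → Mar 12, 2097 (625 left).
+365 (one year) → Mar 12, 2098 (260 left).
Mar has 31 days: +20 → Apr 1, 2098 (240 left).
Apr has 30 days: +30 → May 1, 2098 (210 left).
May has 31 days: +31 → Jun 1, 2098 (179 left).
Jun has 30 days: +30 → Jul 1, 2098 (149 left).
Jul has 31 days: +31 → Aug 1, 2098 (118 left).
Aug has 31 days: +31 → Sep 1, 2098 (87 left).
Sep has 30 days: +30 → Oct 1, 2098 (57 left).
Oct has 31 days: +31 → Nov 1, 2098 (26 left).
+26 → Nov 27, 2098.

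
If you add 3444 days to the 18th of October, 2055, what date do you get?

March 23, 2065

+366 (one year; includes Feb 29, 2056) → Oct 18, 2056 (3078 left).
+365 (one year) → Oct 18, 2057 (2713 left).
+365 (one year) → Oct 18, 2058 (2348 left).
+365 (one year) → Oct 18, 2059 (1983 left).
+366 (one year; includes Feb 29, 2060) → Oct 18, 2060 (1617 left).
+365 (one year) → Oct 18, 2061 (1252 left).
+365 (one year) → Oct 18, 2062 (887 left).
+365 (one year) → Oct 18, 2063 (522 left).
+366 (one year; includes Feb 29, 2064) → Oct 18, 2064 (156 left).
Oct has 31 days: +14 → Nov 1, 2064 (142 left).
Nov has 30 days: +30 → Dec 1, 2064 (112 left).
Dec has 31 days: +31 → Jan 1, 2065 (81 left).
Jan has 31 days: +31 → Feb 1, 2065 (50 left).
Feb has 28 days: +28 → Mar 1, 2065 (22 left).
+22 → Mar 23, 2065.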